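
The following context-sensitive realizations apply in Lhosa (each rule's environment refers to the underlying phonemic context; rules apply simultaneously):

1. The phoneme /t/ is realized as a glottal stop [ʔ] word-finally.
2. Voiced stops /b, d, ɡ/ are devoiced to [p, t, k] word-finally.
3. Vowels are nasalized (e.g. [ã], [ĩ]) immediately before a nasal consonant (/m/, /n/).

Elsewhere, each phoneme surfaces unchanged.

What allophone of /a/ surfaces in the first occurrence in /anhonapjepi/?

/a/ (word-initial) occurs before a nasal consonant → [ã] by rule 3.

[ã]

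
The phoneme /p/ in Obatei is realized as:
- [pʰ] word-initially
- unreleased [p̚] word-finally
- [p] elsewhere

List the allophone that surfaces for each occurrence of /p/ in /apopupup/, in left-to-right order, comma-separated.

Occurrence 1 (position 2): no conditioning environment matches → elsewhere allophone [p].
Occurrence 2 (position 4): no conditioning environment matches → elsewhere allophone [p].
Occurrence 3 (position 6): no conditioning environment matches → elsewhere allophone [p].
Occurrence 4 (position 8): word-finally → [p̚].

[p], [p], [p], [p̚]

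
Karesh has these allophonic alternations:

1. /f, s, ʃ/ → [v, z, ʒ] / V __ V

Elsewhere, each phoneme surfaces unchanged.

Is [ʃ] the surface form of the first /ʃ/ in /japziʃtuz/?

/ʃ/ (between /i/ and /t/) is in the target of rule 1 but the environment (between two vowels) is not met → [ʃ].
The actual realization is [ʃ], which matches [ʃ].

Yes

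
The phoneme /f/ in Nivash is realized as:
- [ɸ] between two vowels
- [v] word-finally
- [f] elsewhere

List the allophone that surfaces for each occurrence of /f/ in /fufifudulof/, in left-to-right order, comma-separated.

[f], [ɸ], [ɸ], [v]

Occurrence 1 (position 1): no conditioning environment matches → elsewhere allophone [f].
Occurrence 2 (position 3): between two vowels → [ɸ].
Occurrence 3 (position 5): between two vowels → [ɸ].
Occurrence 4 (position 11): word-finally → [v].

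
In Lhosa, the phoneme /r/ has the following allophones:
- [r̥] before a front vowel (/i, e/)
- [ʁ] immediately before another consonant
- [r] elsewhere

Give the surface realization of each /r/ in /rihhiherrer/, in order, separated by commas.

Occurrence 1 (position 1): before a front vowel (/i, e/) → [r̥].
Occurrence 2 (position 8): immediately before another consonant → [ʁ].
Occurrence 3 (position 9): before a front vowel (/i, e/) → [r̥].
Occurrence 4 (position 11): no conditioning environment matches → elsewhere allophone [r].

[r̥], [ʁ], [r̥], [r]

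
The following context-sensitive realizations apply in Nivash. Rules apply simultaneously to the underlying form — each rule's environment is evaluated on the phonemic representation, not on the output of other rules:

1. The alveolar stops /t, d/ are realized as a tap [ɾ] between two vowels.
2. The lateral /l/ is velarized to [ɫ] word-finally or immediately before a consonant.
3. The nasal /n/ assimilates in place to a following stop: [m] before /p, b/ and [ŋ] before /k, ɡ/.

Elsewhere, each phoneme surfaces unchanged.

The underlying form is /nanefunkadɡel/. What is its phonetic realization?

/n/ (word-initial) is in the target of rule 3 but the environment (before a labial or velar stop) is not met → [n].
/n/ (between /a/ and /e/) is in the target of rule 3 but the environment (before a labial or velar stop) is not met → [n].
/n/ (between /u/ and /k/) occurs before a labial or velar stop → [ŋ] by rule 3.
/d/ (between /a/ and /ɡ/): rule 1 targets it, but not between two vowels → unchanged [d].
/l/ meets the environment for rule 2 (word-finally or immediately before a consonant) → [ɫ].

[nanefuŋkadɡeɫ]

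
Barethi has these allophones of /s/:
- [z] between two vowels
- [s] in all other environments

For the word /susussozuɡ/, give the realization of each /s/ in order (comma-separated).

[s], [z], [s], [s]

Occurrence 1 (position 1): no conditioning environment matches → elsewhere allophone [s].
Occurrence 2 (position 3): between two vowels → [z].
Occurrence 3 (position 5): no conditioning environment matches → elsewhere allophone [s].
Occurrence 4 (position 6): no conditioning environment matches → elsewhere allophone [s].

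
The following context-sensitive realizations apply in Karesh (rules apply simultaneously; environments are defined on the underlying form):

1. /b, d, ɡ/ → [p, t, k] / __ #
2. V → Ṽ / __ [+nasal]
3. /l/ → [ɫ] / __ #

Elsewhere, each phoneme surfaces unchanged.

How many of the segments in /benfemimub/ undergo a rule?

Segments that undergo a rule: /e/ → [ẽ] (rule 2); /e/ → [ẽ] (rule 2); /i/ → [ĩ] (rule 2); /b/ → [p] (rule 1).
All other segments surface unchanged.

4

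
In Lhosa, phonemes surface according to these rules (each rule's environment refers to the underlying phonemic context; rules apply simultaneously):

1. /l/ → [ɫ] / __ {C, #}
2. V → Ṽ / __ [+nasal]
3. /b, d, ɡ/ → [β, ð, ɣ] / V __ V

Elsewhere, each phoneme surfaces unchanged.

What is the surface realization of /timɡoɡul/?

[tĩmɡoɣuɫ]

/i/ (between /t/ and /m/) occurs before a nasal consonant → [ĩ] by rule 2.
/ɡ/ (between /m/ and /o/): rule 3 targets it, but not between two vowels → unchanged [ɡ].
/o/ (between /ɡ/ and /ɡ/) fails the environment for rule 2, so it stays [o].
/ɡ/ meets the environment for rule 3 (between two vowels) → [ɣ].
/u/ (between /ɡ/ and /l/): rule 2 targets it, but not before a nasal consonant → unchanged [u].
/l/ meets the environment for rule 1 (word-finally or immediately before a consonant) → [ɫ].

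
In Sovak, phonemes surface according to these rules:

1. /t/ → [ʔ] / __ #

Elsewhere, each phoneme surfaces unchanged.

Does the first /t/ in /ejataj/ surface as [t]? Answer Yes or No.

/t/ (between /a/ and /a/) is in the target of rule 1 but the environment (word-finally) is not met → [t].
The actual realization is [t], which matches [t].

Yes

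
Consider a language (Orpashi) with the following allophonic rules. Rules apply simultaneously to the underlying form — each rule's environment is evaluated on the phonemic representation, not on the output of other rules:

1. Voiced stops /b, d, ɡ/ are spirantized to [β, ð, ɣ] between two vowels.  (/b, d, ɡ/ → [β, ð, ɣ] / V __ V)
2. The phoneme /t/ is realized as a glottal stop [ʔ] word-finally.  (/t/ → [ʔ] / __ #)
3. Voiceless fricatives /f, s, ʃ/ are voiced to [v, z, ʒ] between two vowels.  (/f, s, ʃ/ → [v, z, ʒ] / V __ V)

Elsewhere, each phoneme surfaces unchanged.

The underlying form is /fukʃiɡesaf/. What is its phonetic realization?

[fukʃiɣezaf]

/f/ — word-initial; rule 3 does not apply here → [f].
/u/ stays [u].
/k/ (between /u/ and /ʃ/): no rule targets it → [k].
/ʃ/ (between /k/ and /i/): rule 3 targets it, but not between two vowels → unchanged [ʃ].
/i/ (between /ʃ/ and /ɡ/) is unaffected → [i].
/ɡ/ meets the environment for rule 1 (between two vowels) → [ɣ].
/e/ — not in any rule's target class → [e].
Rule 3 applies to /s/ (between /e/ and /a/: between two vowels) → [z].
/a/ (between /s/ and /f/): no rule targets it → [a].
/f/ (word-final) is in the target of rule 3 but the environment (between two vowels) is not met → [f].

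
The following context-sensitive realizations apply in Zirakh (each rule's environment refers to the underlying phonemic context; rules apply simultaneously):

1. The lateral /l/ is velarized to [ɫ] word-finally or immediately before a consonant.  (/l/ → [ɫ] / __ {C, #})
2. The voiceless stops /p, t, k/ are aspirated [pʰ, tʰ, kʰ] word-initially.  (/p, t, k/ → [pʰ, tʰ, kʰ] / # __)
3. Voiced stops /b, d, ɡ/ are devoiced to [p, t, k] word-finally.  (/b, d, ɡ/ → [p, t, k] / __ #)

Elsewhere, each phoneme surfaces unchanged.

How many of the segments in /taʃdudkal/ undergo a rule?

Segments that undergo a rule: /t/ → [tʰ] (rule 2); /l/ → [ɫ] (rule 1).
All other segments surface unchanged.

2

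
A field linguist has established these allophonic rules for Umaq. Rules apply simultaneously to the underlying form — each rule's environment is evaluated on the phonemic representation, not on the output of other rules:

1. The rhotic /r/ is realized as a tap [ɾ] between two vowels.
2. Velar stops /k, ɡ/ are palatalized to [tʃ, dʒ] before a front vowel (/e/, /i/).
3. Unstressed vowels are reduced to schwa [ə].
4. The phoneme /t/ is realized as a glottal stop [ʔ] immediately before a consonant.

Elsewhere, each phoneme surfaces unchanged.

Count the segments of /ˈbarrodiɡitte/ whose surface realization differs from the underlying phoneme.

Segments that undergo a rule: /o/ → [ə] (rule 3); /i/ → [ə] (rule 3); /ɡ/ → [dʒ] (rule 2); /i/ → [ə] (rule 3); /t/ → [ʔ] (rule 4); /e/ → [ə] (rule 3).
All other segments surface unchanged.

6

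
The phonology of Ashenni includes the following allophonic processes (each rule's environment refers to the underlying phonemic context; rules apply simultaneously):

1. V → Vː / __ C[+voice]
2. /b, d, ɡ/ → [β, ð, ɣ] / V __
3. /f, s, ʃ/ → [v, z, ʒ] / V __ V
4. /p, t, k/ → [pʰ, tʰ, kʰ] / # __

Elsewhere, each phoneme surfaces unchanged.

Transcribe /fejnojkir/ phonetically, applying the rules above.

/f/ (word-initial): rule 3 targets it, but not between two vowels → unchanged [f].
/e/ (between /f/ and /j/) occurs before a voiced consonant → [eː] by rule 1.
/j/ (between /e/ and /n/): no rule targets it → [j].
/n/ (between /j/ and /o/) is unaffected → [n].
Rule 1 applies to /o/ (between /n/ and /j/: before a voiced consonant) → [oː].
/j/ stays [j].
/k/ (between /j/ and /i/) fails the environment for rule 4, so it stays [k].
/i/ meets the environment for rule 1 (before a voiced consonant) → [iː].
/r/ — not in any rule's target class → [r].

[feːjnoːjkiːr]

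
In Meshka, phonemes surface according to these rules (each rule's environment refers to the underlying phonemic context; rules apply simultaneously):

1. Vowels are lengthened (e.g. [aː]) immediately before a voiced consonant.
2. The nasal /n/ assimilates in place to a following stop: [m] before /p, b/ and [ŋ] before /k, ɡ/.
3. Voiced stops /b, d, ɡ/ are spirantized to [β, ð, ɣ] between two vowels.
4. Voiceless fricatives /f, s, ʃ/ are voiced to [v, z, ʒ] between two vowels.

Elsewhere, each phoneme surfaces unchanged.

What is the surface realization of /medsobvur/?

[meːdsoːbvuːr]

/m/ (word-initial): no rule targets it → [m].
/e/ (between /m/ and /d/): before a voiced consonant, so rule 1 applies → [eː].
/d/ — between /e/ and /s/; rule 3 does not apply here → [d].
/s/ (between /d/ and /o/) is in the target of rule 4 but the environment (between two vowels) is not met → [s].
/o/ — between /s/ and /b/, before a voiced consonant — surfaces as [oː] (rule 1).
/b/ (between /o/ and /v/) fails the environment for rule 3, so it stays [b].
/v/ (between /b/ and /u/) is unaffected → [v].
/u/ — between /v/ and /r/, before a voiced consonant — surfaces as [uː] (rule 1).
/r/ — not in any rule's target class → [r].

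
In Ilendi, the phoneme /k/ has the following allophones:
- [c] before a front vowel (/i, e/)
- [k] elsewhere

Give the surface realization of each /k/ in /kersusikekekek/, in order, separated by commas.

Occurrence 1 (position 1): before a front vowel → [c].
Occurrence 2 (position 8): before a front vowel → [c].
Occurrence 3 (position 10): before a front vowel → [c].
Occurrence 4 (position 12): before a front vowel → [c].
Occurrence 5 (position 14): no conditioning environment matches → elsewhere allophone [k].

[c], [c], [c], [c], [k]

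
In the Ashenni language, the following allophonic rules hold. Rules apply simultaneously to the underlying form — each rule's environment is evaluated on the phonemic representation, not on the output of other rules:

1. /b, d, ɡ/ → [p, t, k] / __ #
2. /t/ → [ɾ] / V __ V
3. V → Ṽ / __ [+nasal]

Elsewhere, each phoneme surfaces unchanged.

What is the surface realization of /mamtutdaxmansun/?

[mãmtutdaxmãnsũn]

/m/ — not in any rule's target class → [m].
/a/ (between /m/ and /m/): before a nasal consonant, so rule 3 applies → [ã].
/m/ (between /a/ and /t/) is unaffected → [m].
/t/ (between /m/ and /u/): rule 2 targets it, but not between two vowels → unchanged [t].
/u/ — between /t/ and /t/; rule 3 does not apply here → [u].
/t/ (between /u/ and /d/) is in the target of rule 2 but the environment (between two vowels) is not met → [t].
/d/ (between /t/ and /a/) fails the environment for rule 1, so it stays [d].
/a/ (between /d/ and /x/) fails the environment for rule 3, so it stays [a].
/x/ stays [x].
/m/ — not in any rule's target class → [m].
/a/ meets the environment for rule 3 (before a nasal consonant) → [ã].
/n/ — not in any rule's target class → [n].
/s/ — not in any rule's target class → [s].
/u/ (between /s/ and /n/): before a nasal consonant, so rule 3 applies → [ũ].
/n/ stays [n].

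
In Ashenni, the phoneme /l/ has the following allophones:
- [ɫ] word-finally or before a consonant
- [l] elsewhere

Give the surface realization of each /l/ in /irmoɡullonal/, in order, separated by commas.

Occurrence 1 (position 7): word-finally or before a consonant → [ɫ].
Occurrence 2 (position 8): no conditioning environment matches → elsewhere allophone [l].
Occurrence 3 (position 12): word-finally or before a consonant → [ɫ].

[ɫ], [l], [ɫ]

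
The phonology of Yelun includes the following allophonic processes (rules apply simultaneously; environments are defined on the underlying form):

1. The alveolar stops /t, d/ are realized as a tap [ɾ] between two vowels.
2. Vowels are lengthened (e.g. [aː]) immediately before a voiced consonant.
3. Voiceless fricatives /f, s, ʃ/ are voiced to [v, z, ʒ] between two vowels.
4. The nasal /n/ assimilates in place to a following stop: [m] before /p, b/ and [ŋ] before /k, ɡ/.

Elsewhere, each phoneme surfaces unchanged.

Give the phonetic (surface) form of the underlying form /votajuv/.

[voɾaːjuːv]

/o/ (between /v/ and /t/): rule 2 targets it, but not before a voiced consonant → unchanged [o].
/t/ meets the environment for rule 1 (between two vowels) → [ɾ].
/a/ (between /t/ and /j/): before a voiced consonant, so rule 2 applies → [aː].
Rule 2 applies to /u/ (between /j/ and /v/: before a voiced consonant) → [uː].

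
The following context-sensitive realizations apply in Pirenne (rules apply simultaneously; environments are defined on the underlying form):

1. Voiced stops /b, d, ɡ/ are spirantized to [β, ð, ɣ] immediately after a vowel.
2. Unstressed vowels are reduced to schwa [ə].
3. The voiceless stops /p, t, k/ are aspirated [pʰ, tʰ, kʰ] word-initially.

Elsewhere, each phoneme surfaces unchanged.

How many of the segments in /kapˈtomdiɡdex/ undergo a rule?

Segments that undergo a rule: /k/ → [kʰ] (rule 3); /a/ → [ə] (rule 2); /i/ → [ə] (rule 2); /ɡ/ → [ɣ] (rule 1); /e/ → [ə] (rule 2).
All other segments surface unchanged.

5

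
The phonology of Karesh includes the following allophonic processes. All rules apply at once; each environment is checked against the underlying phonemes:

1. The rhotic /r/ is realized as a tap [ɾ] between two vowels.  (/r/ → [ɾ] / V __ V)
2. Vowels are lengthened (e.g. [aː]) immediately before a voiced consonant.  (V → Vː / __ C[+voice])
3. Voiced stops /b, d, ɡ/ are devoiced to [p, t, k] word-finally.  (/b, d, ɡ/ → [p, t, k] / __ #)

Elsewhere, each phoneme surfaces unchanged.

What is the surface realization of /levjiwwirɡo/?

[leːvjiːwwiːrɡo]

/l/ (word-initial): no rule targets it → [l].
/e/ (between /l/ and /v/): before a voiced consonant, so rule 2 applies → [eː].
/v/ — not in any rule's target class → [v].
/j/ stays [j].
/i/ (between /j/ and /w/): before a voiced consonant, so rule 2 applies → [iː].
/w/ (between /i/ and /w/): no rule targets it → [w].
/w/ stays [w].
/i/ (between /w/ and /r/): before a voiced consonant, so rule 2 applies → [iː].
/r/ (between /i/ and /ɡ/) fails the environment for rule 1, so it stays [r].
/ɡ/ (between /r/ and /o/): rule 3 targets it, but not word-finally → unchanged [ɡ].
/o/ (word-final): rule 2 targets it, but not before a voiced consonant → unchanged [o].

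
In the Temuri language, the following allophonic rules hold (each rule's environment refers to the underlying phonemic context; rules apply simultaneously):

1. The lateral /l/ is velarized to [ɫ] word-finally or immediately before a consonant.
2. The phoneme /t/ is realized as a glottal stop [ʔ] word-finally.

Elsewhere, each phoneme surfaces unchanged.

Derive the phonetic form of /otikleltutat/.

/o/ — not in any rule's target class → [o].
/t/ (between /o/ and /i/): rule 2 targets it, but not word-finally → unchanged [t].
/i/ — not in any rule's target class → [i].
/k/ stays [k].
/l/ (between /k/ and /e/) is in the target of rule 1 but the environment (word-finally or immediately before a consonant) is not met → [l].
/e/ (between /l/ and /l/) is unaffected → [e].
/l/ meets the environment for rule 1 (word-finally or immediately before a consonant) → [ɫ].
/t/ (between /l/ and /u/) is in the target of rule 2 but the environment (word-finally) is not met → [t].
/u/ (between /t/ and /t/) is unaffected → [u].
/t/ (between /u/ and /a/) is in the target of rule 2 but the environment (word-finally) is not met → [t].
/a/ (between /t/ and /t/): no rule targets it → [a].
Rule 2 applies to /t/ (word-final: word-finally) → [ʔ].

[otikleɫtutaʔ]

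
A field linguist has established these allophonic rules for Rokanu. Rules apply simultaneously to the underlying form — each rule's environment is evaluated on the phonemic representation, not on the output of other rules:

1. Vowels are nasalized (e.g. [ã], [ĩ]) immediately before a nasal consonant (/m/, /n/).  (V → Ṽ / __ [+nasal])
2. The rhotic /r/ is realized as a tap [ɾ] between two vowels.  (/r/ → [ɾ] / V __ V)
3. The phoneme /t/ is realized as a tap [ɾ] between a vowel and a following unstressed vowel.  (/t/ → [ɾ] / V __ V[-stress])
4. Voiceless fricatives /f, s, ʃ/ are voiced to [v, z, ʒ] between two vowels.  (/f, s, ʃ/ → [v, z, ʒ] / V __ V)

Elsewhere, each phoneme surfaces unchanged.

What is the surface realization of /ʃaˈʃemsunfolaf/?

/ʃ/ (word-initial) fails the environment for rule 4, so it stays [ʃ].
/a/ — between /ʃ/ and /ʃ/; rule 1 does not apply here → [a].
Rule 4 applies to /ʃ/ (between /a/ and /e/: between two vowels) → [ʒ].
/e/ meets the environment for rule 1 (before a nasal consonant) → [ẽ].
/m/ (between /e/ and /s/): no rule targets it → [m].
/s/ — between /m/ and /u/; rule 4 does not apply here → [s].
/u/ — between /s/ and /n/, before a nasal consonant — surfaces as [ũ] (rule 1).
/n/ stays [n].
/f/ (between /n/ and /o/): rule 4 targets it, but not between two vowels → unchanged [f].
/o/ — between /f/ and /l/; rule 1 does not apply here → [o].
/l/ (between /o/ and /a/): no rule targets it → [l].
/a/ (between /l/ and /f/) is in the target of rule 1 but the environment (before a nasal consonant) is not met → [a].
/f/ — word-final; rule 4 does not apply here → [f].

[ʃaˈʒẽmsũnfolaf]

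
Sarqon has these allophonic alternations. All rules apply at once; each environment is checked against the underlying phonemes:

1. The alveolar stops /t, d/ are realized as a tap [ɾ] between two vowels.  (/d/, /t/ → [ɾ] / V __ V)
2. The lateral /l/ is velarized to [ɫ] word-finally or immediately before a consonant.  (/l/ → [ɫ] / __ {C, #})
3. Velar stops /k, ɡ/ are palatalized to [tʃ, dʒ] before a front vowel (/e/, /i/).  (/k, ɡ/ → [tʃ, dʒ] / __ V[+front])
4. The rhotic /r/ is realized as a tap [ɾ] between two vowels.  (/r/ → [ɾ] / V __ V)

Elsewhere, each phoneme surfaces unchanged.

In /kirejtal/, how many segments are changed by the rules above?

Segments that undergo a rule: /k/ → [tʃ] (rule 3); /r/ → [ɾ] (rule 4); /l/ → [ɫ] (rule 2).
All other segments surface unchanged.

3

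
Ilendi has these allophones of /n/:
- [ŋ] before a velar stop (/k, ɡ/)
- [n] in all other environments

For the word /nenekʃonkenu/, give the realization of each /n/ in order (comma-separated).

Occurrence 1 (position 1): no conditioning environment matches → elsewhere allophone [n].
Occurrence 2 (position 3): no conditioning environment matches → elsewhere allophone [n].
Occurrence 3 (position 8): before a velar stop → [ŋ].
Occurrence 4 (position 11): no conditioning environment matches → elsewhere allophone [n].

[n], [n], [ŋ], [n]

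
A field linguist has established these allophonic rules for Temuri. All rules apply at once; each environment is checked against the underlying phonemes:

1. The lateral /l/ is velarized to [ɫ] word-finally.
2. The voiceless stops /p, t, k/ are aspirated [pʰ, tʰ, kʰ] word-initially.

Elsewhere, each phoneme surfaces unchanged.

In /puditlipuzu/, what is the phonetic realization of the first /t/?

/t/ — between /i/ and /l/; rule 2 does not apply here → [t].

[t]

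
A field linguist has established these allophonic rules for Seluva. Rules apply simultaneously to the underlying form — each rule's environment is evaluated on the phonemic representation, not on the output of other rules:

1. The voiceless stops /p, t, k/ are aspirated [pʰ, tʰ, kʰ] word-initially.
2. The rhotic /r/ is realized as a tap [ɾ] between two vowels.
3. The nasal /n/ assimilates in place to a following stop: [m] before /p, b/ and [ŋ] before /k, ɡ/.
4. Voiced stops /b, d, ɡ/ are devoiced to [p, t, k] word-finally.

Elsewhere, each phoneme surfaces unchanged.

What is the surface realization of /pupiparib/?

Rule 1 applies to /p/ (word-initial: word-initially) → [pʰ].
/u/ stays [u].
/p/ (between /u/ and /i/) is in the target of rule 1 but the environment (word-initially) is not met → [p].
/i/ (between /p/ and /p/): no rule targets it → [i].
/p/ (between /i/ and /a/) fails the environment for rule 1, so it stays [p].
/a/ stays [a].
/r/ (between /a/ and /i/) occurs between two vowels → [ɾ] by rule 2.
/i/ — not in any rule's target class → [i].
/b/ meets the environment for rule 4 (word-finally) → [p].

[pʰupipaɾip]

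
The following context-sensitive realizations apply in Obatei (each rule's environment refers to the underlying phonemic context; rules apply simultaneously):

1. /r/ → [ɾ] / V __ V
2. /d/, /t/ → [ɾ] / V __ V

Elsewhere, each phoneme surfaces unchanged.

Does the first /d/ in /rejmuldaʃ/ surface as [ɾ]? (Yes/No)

/d/ — between /l/ and /a/; rule 2 does not apply here → [d].
The actual realization is [d], not [ɾ].

No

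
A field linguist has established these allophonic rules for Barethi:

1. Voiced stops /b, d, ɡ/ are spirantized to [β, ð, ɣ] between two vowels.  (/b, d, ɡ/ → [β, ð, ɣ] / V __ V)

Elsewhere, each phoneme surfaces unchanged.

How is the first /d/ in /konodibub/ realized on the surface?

[ð]

/d/ — between /o/ and /i/, between two vowels — surfaces as [ð] (rule 1).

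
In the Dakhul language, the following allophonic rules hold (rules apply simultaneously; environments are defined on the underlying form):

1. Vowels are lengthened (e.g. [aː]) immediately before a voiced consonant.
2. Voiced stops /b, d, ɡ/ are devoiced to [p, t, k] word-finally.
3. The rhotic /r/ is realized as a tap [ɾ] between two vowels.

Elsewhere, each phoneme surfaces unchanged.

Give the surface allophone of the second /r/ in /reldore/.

[ɾ]

/r/ (between /o/ and /e/) occurs between two vowels → [ɾ] by rule 3.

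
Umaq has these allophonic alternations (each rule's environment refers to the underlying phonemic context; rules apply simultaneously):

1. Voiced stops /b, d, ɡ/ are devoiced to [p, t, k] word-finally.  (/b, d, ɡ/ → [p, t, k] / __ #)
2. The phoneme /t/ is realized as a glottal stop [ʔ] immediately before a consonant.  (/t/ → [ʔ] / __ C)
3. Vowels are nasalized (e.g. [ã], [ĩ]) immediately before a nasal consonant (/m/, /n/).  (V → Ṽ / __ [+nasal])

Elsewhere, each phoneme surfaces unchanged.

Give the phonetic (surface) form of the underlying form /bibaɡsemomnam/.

[bibaɡsẽmõmnãm]

/b/ (word-initial) is in the target of rule 1 but the environment (word-finally) is not met → [b].
/i/ (between /b/ and /b/): rule 3 targets it, but not before a nasal consonant → unchanged [i].
/b/ (between /i/ and /a/) fails the environment for rule 1, so it stays [b].
/a/ (between /b/ and /ɡ/): rule 3 targets it, but not before a nasal consonant → unchanged [a].
/ɡ/ (between /a/ and /s/) fails the environment for rule 1, so it stays [ɡ].
/s/ stays [s].
Rule 3 applies to /e/ (between /s/ and /m/: before a nasal consonant) → [ẽ].
/m/ (between /e/ and /o/) is unaffected → [m].
/o/ (between /m/ and /m/) occurs before a nasal consonant → [õ] by rule 3.
/m/ (between /o/ and /n/): no rule targets it → [m].
/n/ (between /m/ and /a/) is unaffected → [n].
/a/ — between /n/ and /m/, before a nasal consonant — surfaces as [ã] (rule 3).
/m/ — not in any rule's target class → [m].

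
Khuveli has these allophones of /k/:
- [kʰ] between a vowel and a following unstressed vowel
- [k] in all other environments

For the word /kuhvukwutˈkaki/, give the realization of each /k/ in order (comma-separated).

Occurrence 1 (position 1): no conditioning environment matches → elsewhere allophone [k].
Occurrence 2 (position 6): no conditioning environment matches → elsewhere allophone [k].
Occurrence 3 (position 10): no conditioning environment matches → elsewhere allophone [k].
Occurrence 4 (position 12): between a vowel and a following unstressed vowel → [kʰ].

[k], [k], [k], [kʰ]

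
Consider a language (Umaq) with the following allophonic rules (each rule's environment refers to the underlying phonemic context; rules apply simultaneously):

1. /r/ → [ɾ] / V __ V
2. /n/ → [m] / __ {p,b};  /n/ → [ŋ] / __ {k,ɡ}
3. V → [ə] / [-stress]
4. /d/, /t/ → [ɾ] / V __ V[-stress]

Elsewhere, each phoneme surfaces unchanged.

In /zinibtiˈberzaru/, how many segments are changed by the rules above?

6

Segments that undergo a rule: /i/ → [ə] (rule 3); /i/ → [ə] (rule 3); /i/ → [ə] (rule 3); /a/ → [ə] (rule 3); /r/ → [ɾ] (rule 1); /u/ → [ə] (rule 3).
All other segments surface unchanged.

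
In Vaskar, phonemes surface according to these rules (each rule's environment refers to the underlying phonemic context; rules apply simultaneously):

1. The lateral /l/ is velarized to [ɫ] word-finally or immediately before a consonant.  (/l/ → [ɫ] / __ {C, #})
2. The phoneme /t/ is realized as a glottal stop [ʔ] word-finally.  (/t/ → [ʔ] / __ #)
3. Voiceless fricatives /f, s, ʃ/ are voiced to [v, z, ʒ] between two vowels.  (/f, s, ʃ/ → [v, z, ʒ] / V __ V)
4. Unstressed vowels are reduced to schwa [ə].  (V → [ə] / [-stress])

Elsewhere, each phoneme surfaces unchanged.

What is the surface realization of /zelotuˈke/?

[zələtəˈke]

/z/ (word-initial) is unaffected → [z].
/e/ meets the environment for rule 4 (in an unstressed syllable) → [ə].
/l/ (between /e/ and /o/): rule 1 targets it, but not word-finally or immediately before a consonant → unchanged [l].
/o/ meets the environment for rule 4 (in an unstressed syllable) → [ə].
/t/ (between /o/ and /u/) fails the environment for rule 2, so it stays [t].
/u/ meets the environment for rule 4 (in an unstressed syllable) → [ə].
/k/ stays [k].
/e/ (word-final) is in the target of rule 4 but the environment (in an unstressed syllable) is not met → [e].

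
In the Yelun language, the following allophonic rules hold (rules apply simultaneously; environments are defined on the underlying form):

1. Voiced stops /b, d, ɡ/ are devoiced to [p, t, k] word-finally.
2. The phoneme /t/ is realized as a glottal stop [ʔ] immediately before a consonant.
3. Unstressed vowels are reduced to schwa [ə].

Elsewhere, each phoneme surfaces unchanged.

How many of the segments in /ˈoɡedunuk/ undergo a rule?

Segments that undergo a rule: /e/ → [ə] (rule 3); /u/ → [ə] (rule 3); /u/ → [ə] (rule 3).
All other segments surface unchanged.

3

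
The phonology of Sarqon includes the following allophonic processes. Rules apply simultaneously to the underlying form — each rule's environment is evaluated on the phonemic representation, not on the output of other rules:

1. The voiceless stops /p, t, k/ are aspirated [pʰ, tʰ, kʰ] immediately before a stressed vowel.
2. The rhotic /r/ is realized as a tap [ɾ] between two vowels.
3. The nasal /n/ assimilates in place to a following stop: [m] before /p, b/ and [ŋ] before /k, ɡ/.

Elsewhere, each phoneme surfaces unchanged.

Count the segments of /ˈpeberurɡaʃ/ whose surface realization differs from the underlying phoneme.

Segments that undergo a rule: /p/ → [pʰ] (rule 1); /r/ → [ɾ] (rule 2).
All other segments surface unchanged.

2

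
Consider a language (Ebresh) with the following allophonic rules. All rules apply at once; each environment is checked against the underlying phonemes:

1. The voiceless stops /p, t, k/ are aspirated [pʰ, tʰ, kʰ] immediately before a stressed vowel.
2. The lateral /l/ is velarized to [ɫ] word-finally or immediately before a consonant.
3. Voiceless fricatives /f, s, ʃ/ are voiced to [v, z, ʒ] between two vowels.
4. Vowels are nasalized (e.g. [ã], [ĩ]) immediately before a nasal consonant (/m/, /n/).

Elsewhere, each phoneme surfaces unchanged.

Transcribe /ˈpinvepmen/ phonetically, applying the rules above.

[ˈpʰĩnvepmẽn]

/p/ (word-initial): immediately before a stressed vowel, so rule 1 applies → [pʰ].
Rule 4 applies to /i/ (between /p/ and /n/: before a nasal consonant) → [ĩ].
/n/ stays [n].
/v/ (between /n/ and /e/): no rule targets it → [v].
/e/ — between /v/ and /p/; rule 4 does not apply here → [e].
/p/ (between /e/ and /m/) fails the environment for rule 1, so it stays [p].
/m/ — not in any rule's target class → [m].
/e/ meets the environment for rule 4 (before a nasal consonant) → [ẽ].
/n/ — not in any rule's target class → [n].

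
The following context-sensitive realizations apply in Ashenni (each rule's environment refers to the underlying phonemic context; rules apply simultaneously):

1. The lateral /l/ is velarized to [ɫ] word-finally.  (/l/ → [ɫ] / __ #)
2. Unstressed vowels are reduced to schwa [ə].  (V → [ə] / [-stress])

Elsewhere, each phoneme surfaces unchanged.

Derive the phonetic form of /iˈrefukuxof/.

/i/ (word-initial) occurs in an unstressed syllable → [ə] by rule 2.
/e/ (between /r/ and /f/) fails the environment for rule 2, so it stays [e].
Rule 2 applies to /u/ (between /f/ and /k/: in an unstressed syllable) → [ə].
Rule 2 applies to /u/ (between /k/ and /x/: in an unstressed syllable) → [ə].
/o/ meets the environment for rule 2 (in an unstressed syllable) → [ə].

[əˈrefəkəxəf]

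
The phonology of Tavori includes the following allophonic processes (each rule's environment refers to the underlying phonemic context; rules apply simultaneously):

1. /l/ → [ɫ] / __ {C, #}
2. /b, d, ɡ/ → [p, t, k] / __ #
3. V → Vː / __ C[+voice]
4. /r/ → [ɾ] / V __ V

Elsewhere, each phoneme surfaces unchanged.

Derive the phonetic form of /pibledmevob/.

[piːbleːdmeːvoːp]

/p/ (word-initial) is unaffected → [p].
/i/ — between /p/ and /b/, before a voiced consonant — surfaces as [iː] (rule 3).
/b/ — between /i/ and /l/; rule 2 does not apply here → [b].
/l/ (between /b/ and /e/): rule 1 targets it, but not word-finally or immediately before a consonant → unchanged [l].
Rule 3 applies to /e/ (between /l/ and /d/: before a voiced consonant) → [eː].
/d/ (between /e/ and /m/) fails the environment for rule 2, so it stays [d].
/m/ stays [m].
/e/ (between /m/ and /v/): before a voiced consonant, so rule 3 applies → [eː].
/v/ (between /e/ and /o/) is unaffected → [v].
/o/ meets the environment for rule 3 (before a voiced consonant) → [oː].
Rule 2 applies to /b/ (word-final: word-finally) → [p].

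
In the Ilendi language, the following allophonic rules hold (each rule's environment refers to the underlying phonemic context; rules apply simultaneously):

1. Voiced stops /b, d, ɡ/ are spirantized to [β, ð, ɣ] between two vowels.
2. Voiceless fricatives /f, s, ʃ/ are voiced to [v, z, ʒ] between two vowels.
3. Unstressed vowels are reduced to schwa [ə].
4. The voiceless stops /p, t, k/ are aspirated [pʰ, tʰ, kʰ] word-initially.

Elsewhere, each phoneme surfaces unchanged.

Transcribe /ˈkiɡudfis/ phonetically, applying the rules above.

Rule 4 applies to /k/ (word-initial: word-initially) → [kʰ].
/i/ (between /k/ and /ɡ/) is in the target of rule 3 but the environment (in an unstressed syllable) is not met → [i].
/ɡ/ (between /i/ and /u/): between two vowels, so rule 1 applies → [ɣ].
/u/ meets the environment for rule 3 (in an unstressed syllable) → [ə].
/d/ (between /u/ and /f/) fails the environment for rule 1, so it stays [d].
/f/ (between /d/ and /i/) is in the target of rule 2 but the environment (between two vowels) is not met → [f].
/i/ — between /f/ and /s/, in an unstressed syllable — surfaces as [ə] (rule 3).
/s/ (word-final): rule 2 targets it, but not between two vowels → unchanged [s].

[ˈkʰiɣədfəs]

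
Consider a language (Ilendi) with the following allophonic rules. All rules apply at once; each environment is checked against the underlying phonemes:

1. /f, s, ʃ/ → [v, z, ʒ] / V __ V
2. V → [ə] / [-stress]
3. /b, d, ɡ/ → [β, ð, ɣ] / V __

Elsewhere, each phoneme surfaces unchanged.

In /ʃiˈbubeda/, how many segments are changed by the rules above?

Segments that undergo a rule: /i/ → [ə] (rule 2); /b/ → [β] (rule 3); /b/ → [β] (rule 3); /e/ → [ə] (rule 2); /d/ → [ð] (rule 3); /a/ → [ə] (rule 2).
All other segments surface unchanged.

6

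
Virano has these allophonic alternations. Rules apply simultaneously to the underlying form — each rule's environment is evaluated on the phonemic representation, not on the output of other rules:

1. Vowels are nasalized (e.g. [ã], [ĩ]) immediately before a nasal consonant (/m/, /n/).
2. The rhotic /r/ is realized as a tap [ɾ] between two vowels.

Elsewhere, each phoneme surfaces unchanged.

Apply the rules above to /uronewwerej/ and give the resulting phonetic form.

[uɾõnewweɾej]

/u/ (word-initial) fails the environment for rule 1, so it stays [u].
/r/ (between /u/ and /o/) occurs between two vowels → [ɾ] by rule 2.
/o/ — between /r/ and /n/, before a nasal consonant — surfaces as [õ] (rule 1).
/e/ (between /n/ and /w/): rule 1 targets it, but not before a nasal consonant → unchanged [e].
/e/ (between /w/ and /r/): rule 1 targets it, but not before a nasal consonant → unchanged [e].
/r/ — between /e/ and /e/, between two vowels — surfaces as [ɾ] (rule 2).
/e/ (between /r/ and /j/) fails the environment for rule 1, so it stays [e].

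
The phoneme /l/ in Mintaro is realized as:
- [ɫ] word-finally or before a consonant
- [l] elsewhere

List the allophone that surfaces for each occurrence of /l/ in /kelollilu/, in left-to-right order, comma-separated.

[l], [ɫ], [l], [l]

Occurrence 1 (position 3): no conditioning environment matches → elsewhere allophone [l].
Occurrence 2 (position 5): word-finally or before a consonant → [ɫ].
Occurrence 3 (position 6): no conditioning environment matches → elsewhere allophone [l].
Occurrence 4 (position 8): no conditioning environment matches → elsewhere allophone [l].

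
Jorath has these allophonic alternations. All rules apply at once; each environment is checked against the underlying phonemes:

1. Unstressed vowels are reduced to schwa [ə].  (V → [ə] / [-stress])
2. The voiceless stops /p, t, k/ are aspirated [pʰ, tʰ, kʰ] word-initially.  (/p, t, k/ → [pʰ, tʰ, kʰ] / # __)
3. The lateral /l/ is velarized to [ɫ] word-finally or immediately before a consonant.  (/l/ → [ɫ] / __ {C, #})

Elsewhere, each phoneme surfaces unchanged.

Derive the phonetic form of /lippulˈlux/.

[ləppəɫˈlux]

/l/ (word-initial): rule 3 targets it, but not word-finally or immediately before a consonant → unchanged [l].
Rule 1 applies to /i/ (between /l/ and /p/: in an unstressed syllable) → [ə].
/p/ — between /i/ and /p/; rule 2 does not apply here → [p].
/p/ (between /p/ and /u/): rule 2 targets it, but not word-initially → unchanged [p].
Rule 1 applies to /u/ (between /p/ and /l/: in an unstressed syllable) → [ə].
/l/ (between /u/ and /l/): word-finally or immediately before a consonant, so rule 3 applies → [ɫ].
/l/ — between /l/ and /u/; rule 3 does not apply here → [l].
/u/ (between /l/ and /x/) is in the target of rule 1 but the environment (in an unstressed syllable) is not met → [u].
/x/ (word-final): no rule targets it → [x].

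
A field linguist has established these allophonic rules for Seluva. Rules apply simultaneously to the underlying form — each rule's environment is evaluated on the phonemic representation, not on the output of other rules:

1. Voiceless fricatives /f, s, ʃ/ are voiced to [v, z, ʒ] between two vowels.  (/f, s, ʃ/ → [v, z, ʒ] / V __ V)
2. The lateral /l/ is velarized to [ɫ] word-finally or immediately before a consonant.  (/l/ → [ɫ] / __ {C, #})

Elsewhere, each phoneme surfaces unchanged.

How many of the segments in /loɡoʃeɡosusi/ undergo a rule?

3

Segments that undergo a rule: /ʃ/ → [ʒ] (rule 1); /s/ → [z] (rule 1); /s/ → [z] (rule 1).
All other segments surface unchanged.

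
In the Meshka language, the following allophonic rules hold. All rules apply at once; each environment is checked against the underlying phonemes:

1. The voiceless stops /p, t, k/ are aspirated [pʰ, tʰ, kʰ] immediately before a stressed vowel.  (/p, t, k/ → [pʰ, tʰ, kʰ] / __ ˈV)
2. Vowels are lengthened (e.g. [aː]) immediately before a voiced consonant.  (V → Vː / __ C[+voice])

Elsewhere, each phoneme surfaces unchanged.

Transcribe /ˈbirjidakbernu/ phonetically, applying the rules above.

[ˈbiːrjiːdakbeːrnu]

/b/ (word-initial) is unaffected → [b].
/i/ (between /b/ and /r/): before a voiced consonant, so rule 2 applies → [iː].
/r/ (between /i/ and /j/) is unaffected → [r].
/j/ stays [j].
Rule 2 applies to /i/ (between /j/ and /d/: before a voiced consonant) → [iː].
/d/ — not in any rule's target class → [d].
/a/ (between /d/ and /k/) fails the environment for rule 2, so it stays [a].
/k/ (between /a/ and /b/) fails the environment for rule 1, so it stays [k].
/b/ (between /k/ and /e/): no rule targets it → [b].
/e/ meets the environment for rule 2 (before a voiced consonant) → [eː].
/r/ — not in any rule's target class → [r].
/n/ (between /r/ and /u/) is unaffected → [n].
/u/ (word-final) fails the environment for rule 2, so it stays [u].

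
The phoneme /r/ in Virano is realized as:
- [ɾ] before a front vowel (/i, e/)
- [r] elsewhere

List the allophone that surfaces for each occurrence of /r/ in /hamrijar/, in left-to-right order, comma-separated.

[ɾ], [r]

Occurrence 1 (position 4): before a front vowel (/i, e/) → [ɾ].
Occurrence 2 (position 8): no conditioning environment matches → elsewhere allophone [r].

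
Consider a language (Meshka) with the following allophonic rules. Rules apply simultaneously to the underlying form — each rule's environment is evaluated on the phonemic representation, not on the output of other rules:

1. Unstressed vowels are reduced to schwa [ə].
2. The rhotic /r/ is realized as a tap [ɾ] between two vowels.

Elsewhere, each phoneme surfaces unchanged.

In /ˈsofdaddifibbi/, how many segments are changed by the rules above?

4

Segments that undergo a rule: /a/ → [ə] (rule 1); /i/ → [ə] (rule 1); /i/ → [ə] (rule 1); /i/ → [ə] (rule 1).
All other segments surface unchanged.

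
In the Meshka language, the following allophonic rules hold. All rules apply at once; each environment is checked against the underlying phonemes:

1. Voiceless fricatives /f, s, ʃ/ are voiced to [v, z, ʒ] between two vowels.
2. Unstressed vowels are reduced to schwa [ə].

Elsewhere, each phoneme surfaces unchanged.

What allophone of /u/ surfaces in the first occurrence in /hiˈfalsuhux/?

[ə]

/u/ (between /s/ and /h/): in an unstressed syllable, so rule 2 applies → [ə].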